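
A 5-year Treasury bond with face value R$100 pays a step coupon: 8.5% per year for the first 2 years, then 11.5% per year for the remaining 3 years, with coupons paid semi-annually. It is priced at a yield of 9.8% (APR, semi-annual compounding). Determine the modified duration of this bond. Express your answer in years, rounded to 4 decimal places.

3.9286 years

Periodic yield y = 0.049. First find Macaulay duration:
  t   CF        PV=CF/(1+0.049)^t    t·PV
  1         4.25         4.0515         4.0515
  2         4.25         3.8622         7.7245
  3         4.25         3.6818        11.0455
  4         4.25         3.5098        14.0393
  5         5.75         4.5268        22.6340
  6         5.75         4.3153        25.8920
  7         5.75         4.1138        28.7964
  8         5.75         3.9216        31.3728
  9         5.75         3.7384        33.6458
  10      105.75        65.5429       655.4288
  Σ                    101.2642       834.6305
P = 101.2642; Macaulay duration = 834.6305 / 101.2642 = 8.24211 half-year periods = 4.12106 years.
Modified duration = D_Mac / (1 + y) = 4.12106 / 1.049 = 3.92856 years.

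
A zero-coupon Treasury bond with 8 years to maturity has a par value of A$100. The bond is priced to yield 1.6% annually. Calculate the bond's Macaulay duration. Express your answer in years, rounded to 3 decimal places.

8.000 years

A zero-coupon bond has a single cash flow at maturity, so its Macaulay duration equals its maturity: 8 years.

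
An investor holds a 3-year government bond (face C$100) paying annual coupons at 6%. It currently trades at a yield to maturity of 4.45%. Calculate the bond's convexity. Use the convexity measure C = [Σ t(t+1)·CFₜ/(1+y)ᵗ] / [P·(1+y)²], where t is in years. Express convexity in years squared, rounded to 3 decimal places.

10.204

With y = 0.0445:
  t   CF        PV=CF/(1+0.0445)^t    t·PV        t(t+1)·PV
  1         6.00         5.7444         5.7444          11.4888
  2         6.00         5.4996        10.9993          32.9978
  3       106.00        93.0209       279.0627       1,116.2508
  Σ                    104.2649       295.8064       1,160.7374
P = 104.2649.
Convexity = Σ t(t+1)·PV / [P·(1+y)²] = 1,160.7374 / (104.2649 × 1.090980) = 10.20420.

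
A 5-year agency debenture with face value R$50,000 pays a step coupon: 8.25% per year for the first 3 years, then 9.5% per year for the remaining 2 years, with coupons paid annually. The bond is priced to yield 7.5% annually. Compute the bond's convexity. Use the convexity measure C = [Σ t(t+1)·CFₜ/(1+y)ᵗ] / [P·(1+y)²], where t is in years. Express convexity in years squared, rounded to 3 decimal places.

21.198

With y = 0.075:
  t   CF        PV=CF/(1+0.075)^t    t·PV        t(t+1)·PV
  1     4,125.00     3,837.2093     3,837.2093       7,674.4186
  2     4,125.00     3,569.4970     7,138.9941      21,416.9822
  3     4,125.00     3,320.4623     9,961.3870      39,845.5482
  4     4,750.00     3,556.8025    14,227.2101      71,136.0503
  5    54,750.00    38,136.5851   190,682.9256   1,144,097.5536
  Σ                 52,420.5563   225,847.7261   1,284,170.5529
P = 52,420.5563.
Convexity = Σ t(t+1)·PV / [P·(1+y)²] = 1,284,170.5529 / (52,420.5563 × 1.155625) = 21.19845.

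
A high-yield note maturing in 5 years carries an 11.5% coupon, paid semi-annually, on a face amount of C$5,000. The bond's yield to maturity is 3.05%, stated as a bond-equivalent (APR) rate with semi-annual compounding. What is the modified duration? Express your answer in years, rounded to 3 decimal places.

Periodic yield y = 0.01525. First find Macaulay duration:
  t   CF        PV=CF/(1+0.01525)^t    t·PV
  1       287.50       283.1815       283.1815
  2       287.50       278.9278       557.8557
  3       287.50       274.7381       824.2142
  4       287.50       270.6113     1,082.4450
  5       287.50       266.5464     1,332.7321
  6       287.50       262.5426     1,575.2559
  7       287.50       258.5990     1,810.1931
  8       287.50       254.7146     2,037.7169
  9       287.50       250.8886     2,257.9971
  10    5,287.50     4,544.8588    45,448.5884
  Σ                  6,945.6087    57,210.1799
P = 6,945.6087; Macaulay duration = 57,210.1799 / 6,945.6087 = 8.23688 half-year periods = 4.11844 years.
Modified duration = D_Mac / (1 + y) = 4.11844 / 1.01525 = 4.05658 years.

4.057 years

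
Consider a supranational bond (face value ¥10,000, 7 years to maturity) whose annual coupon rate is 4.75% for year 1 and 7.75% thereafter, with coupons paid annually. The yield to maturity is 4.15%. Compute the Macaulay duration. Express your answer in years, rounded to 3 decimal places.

Periodic yield y = 0.0415. Discount each cash flow and weight by its year:
  t   CF        PV=CF/(1+0.0415)^t    t·PV
  1       475.00       456.0730       456.0730
  2       775.00       714.4686     1,428.9372
  3       775.00       685.9996     2,057.9989
  4       775.00       658.6650     2,634.6601
  5       775.00       632.4196     3,162.0981
  6       775.00       607.2200     3,643.3199
  7    10,775.00     8,105.9209    56,741.4460
  Σ                 11,860.7667    70,124.5331
Price P = Σ PV = 11,860.7667.
Macaulay duration = Σ(t·PV) / P = 70,124.5331 / 11,860.7667 = 5.91231 years.

5.912 years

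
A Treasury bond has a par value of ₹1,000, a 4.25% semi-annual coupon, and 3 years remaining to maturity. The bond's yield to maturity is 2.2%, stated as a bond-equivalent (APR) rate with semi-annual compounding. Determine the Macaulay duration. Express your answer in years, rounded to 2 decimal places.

Periodic yield y = 0.011. Discount each cash flow and weight by its period:
  t   CF        PV=CF/(1+0.011)^t    t·PV
  1        21.25        21.0188        21.0188
  2        21.25        20.7901        41.5802
  3        21.25        20.5639        61.6917
  4        21.25        20.3402        81.3606
  5        21.25        20.1189       100.5943
  6     1,021.25       956.3682     5,738.2093
  Σ                  1,059.2000     6,044.4549
Price P = Σ PV = 1,059.2000.
Macaulay duration = Σ(t·PV) / P = 6,044.4549 / 1,059.2000 = 5.70662 half-year periods.
In years: 5.70662 / 2 = 2.85331 years.

2.85 years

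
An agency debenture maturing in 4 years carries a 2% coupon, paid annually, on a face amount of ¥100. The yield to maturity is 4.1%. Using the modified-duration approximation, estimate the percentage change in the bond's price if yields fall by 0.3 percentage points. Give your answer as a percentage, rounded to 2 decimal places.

Periodic yield y = 0.041. Modified duration first:
  t   CF        PV=CF/(1+0.041)^t    t·PV
  1         2.00         1.9212         1.9212
  2         2.00         1.8456         3.6911
  3         2.00         1.7729         5.3186
  4       102.00        86.8555       347.4219
  Σ                     92.3952       358.3529
P = 92.3952; D_Mac = 3.87848 yrs; D_mod = 3.87848/(1+0.041) = 3.72573 yrs.
ΔP/P ≈ -D_mod · Δy = -3.72573 × (-0.003) = +0.011177 = +1.1177%.

+1.12%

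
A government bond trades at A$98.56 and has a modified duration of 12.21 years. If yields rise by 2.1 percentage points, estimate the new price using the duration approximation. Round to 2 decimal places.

Duration approximation: ΔP/P ≈ -D_mod · Δy = -12.21 × (+0.021) = -0.256410.
New price ≈ 98.56 × (1 - 0.256410) = 73.2882304.

A$73.29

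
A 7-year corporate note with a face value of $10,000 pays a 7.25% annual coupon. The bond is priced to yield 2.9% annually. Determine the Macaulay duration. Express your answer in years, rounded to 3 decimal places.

Periodic yield y = 0.029. Discount each cash flow and weight by its year:
  t   CF        PV=CF/(1+0.029)^t    t·PV
  1       725.00       704.5675       704.5675
  2       725.00       684.7109     1,369.4218
  3       725.00       665.4139     1,996.2418
  4       725.00       646.6608     2,586.6430
  5       725.00       628.4361     3,142.1806
  6       725.00       610.7251     3,664.3505
  7    10,725.00     8,779.9022    61,459.3153
  Σ                 12,720.4165    74,922.7205
Price P = Σ PV = 12,720.4165.
Macaulay duration = Σ(t·PV) / P = 74,922.7205 / 12,720.4165 = 5.88996 years.

5.890 years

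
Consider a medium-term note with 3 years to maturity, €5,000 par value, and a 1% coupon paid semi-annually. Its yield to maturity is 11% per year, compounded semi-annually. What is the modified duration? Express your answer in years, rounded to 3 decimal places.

2.802 years

Periodic yield y = 0.055. First find Macaulay duration:
  t   CF        PV=CF/(1+0.055)^t    t·PV
  1        25.00        23.6967        23.6967
  2        25.00        22.4613        44.9226
  3        25.00        21.2903        63.8710
  4        25.00        20.1804        80.7217
  5        25.00        19.1284        95.6418
  6     5,025.00     3,644.3603    21,866.1619
  Σ                  3,751.1174    22,175.0157
P = 3,751.1174; Macaulay duration = 22,175.0157 / 3,751.1174 = 5.91158 half-year periods = 2.95579 years.
Modified duration = D_Mac / (1 + y) = 2.95579 / 1.055 = 2.80169 years.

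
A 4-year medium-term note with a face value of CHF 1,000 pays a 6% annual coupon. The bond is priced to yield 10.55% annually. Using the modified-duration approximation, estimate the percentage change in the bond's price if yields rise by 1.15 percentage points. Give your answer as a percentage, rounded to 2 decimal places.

-3.79%

Periodic yield y = 0.1055. Modified duration first:
  t   CF        PV=CF/(1+0.1055)^t    t·PV
  1        60.00        54.2741        54.2741
  2        60.00        49.0946        98.1892
  3        60.00        44.4094       133.2282
  4     1,060.00       709.6936     2,838.7743
  Σ                    857.4717     3,124.4658
P = 857.4717; D_Mac = 3.64381 yrs; D_mod = 3.64381/(1+0.1055) = 3.29608 yrs.
ΔP/P ≈ -D_mod · Δy = -3.29608 × (+0.0115) = -0.037905 = -3.7905%.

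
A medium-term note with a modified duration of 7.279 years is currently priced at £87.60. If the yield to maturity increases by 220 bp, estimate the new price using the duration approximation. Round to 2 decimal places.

Duration approximation: ΔP/P ≈ -D_mod · Δy = -7.279 × (+0.022) = -0.160138.
New price ≈ 87.60 × (1 - 0.160138) = 73.5719112.

£73.57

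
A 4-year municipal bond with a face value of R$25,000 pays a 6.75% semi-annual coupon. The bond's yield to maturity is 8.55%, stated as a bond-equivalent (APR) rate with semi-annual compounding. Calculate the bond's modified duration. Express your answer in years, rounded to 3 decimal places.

Periodic yield y = 0.04275. First find Macaulay duration:
  t   CF        PV=CF/(1+0.04275)^t    t·PV
  1       843.75       809.1585       809.1585
  2       843.75       775.9851     1,551.9702
  3       843.75       744.1718     2,232.5153
  4       843.75       713.6627     2,854.6508
  5       843.75       684.4044     3,422.0220
  6       843.75       656.3456     3,938.0738
  7       843.75       629.4372     4,406.0603
  8    25,843.75    18,489.0222   147,912.1773
  Σ                 23,502.1874   167,126.6281
P = 23,502.1874; Macaulay duration = 167,126.6281 / 23,502.1874 = 7.11111 half-year periods = 3.55555 years.
Modified duration = D_Mac / (1 + y) = 3.55555 / 1.04275 = 3.40979 years.

3.410 years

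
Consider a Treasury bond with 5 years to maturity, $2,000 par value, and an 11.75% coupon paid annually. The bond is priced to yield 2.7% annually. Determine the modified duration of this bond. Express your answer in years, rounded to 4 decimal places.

Periodic yield y = 0.027. First find Macaulay duration:
  t   CF        PV=CF/(1+0.027)^t    t·PV
  1       235.00       228.8218       228.8218
  2       235.00       222.8060       445.6121
  3       235.00       216.9484       650.8453
  4       235.00       211.2448       844.9793
  5     2,235.00     1,956.2543     9,781.2715
  Σ                  2,836.0754    11,951.5300
P = 2,836.0754; Macaulay duration = 11,951.5300 / 2,836.0754 = 4.21411 years.
Modified duration = D_Mac / (1 + y) = 4.21411 / 1.027 = 4.10332 years.

4.1033 years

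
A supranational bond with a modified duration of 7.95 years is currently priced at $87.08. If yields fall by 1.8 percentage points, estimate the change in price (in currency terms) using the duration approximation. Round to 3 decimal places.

Duration approximation: ΔP/P ≈ -D_mod · Δy = -7.95 × (-0.018) = +0.143100.
ΔP ≈ 87.08 × (+0.143100) = +12.461148.

+$12.461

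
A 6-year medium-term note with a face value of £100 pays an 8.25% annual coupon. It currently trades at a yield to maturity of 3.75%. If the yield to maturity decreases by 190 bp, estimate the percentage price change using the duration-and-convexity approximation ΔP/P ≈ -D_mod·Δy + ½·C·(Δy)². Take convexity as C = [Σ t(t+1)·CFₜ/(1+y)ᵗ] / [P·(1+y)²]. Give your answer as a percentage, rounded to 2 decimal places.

+9.87%

With y = 0.0375:
  t   CF        PV=CF/(1+0.0375)^t    t·PV        t(t+1)·PV
  1         8.25         7.9518         7.9518          15.9036
  2         8.25         7.6644        15.3288          45.9864
  3         8.25         7.3874        22.1621          88.6484
  4         8.25         7.1204        28.4814         142.4071
  5         8.25         6.8630        34.3150         205.8897
  6       108.25        86.7959       520.7755       3,645.4283
  Σ                    123.7828       629.0145       4,144.2635
P = 123.7828; D_Mac = 5.08160 yrs; D_mod = 4.89793 yrs; C = 31.10361.
Duration effect: -4.89793 × (-0.019) = +0.093061
Convexity effect: 0.5 × 31.10361 × (-0.019)² = +0.0056142
ΔP/P ≈ +0.093061 + 0.0056142 = +0.098675 = +9.8675%.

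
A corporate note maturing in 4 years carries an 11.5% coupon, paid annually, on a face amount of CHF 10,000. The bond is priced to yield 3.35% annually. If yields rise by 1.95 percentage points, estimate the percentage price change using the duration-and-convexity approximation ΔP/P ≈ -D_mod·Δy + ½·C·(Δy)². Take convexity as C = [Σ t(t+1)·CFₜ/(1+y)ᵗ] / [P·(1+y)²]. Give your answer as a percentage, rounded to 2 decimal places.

With y = 0.0335:
  t   CF        PV=CF/(1+0.0335)^t    t·PV        t(t+1)·PV
  1     1,150.00     1,112.7238     1,112.7238       2,225.4475
  2     1,150.00     1,076.6558     2,153.3116       6,459.9347
  3     1,150.00     1,041.7569     3,125.2708      12,501.0831
  4    11,150.00     9,773.1135    39,092.4541     195,462.2705
  Σ                 13,004.2500    45,483.7602     216,648.7358
P = 13,004.2500; D_Mac = 3.49761 yrs; D_mod = 3.38424 yrs; C = 15.59732.
Duration effect: -3.38424 × (+0.0195) = -0.065993
Convexity effect: 0.5 × 15.59732 × (0.0195)² = +0.0029654
ΔP/P ≈ -0.065993 + 0.0029654 = -0.063027 = -6.3027%.

-6.30%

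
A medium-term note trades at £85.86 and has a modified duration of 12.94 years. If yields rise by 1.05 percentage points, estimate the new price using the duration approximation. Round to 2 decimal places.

Duration approximation: ΔP/P ≈ -D_mod · Δy = -12.94 × (+0.0105) = -0.135870.
New price ≈ 85.86 × (1 - 0.135870) = 74.1942018.

£74.19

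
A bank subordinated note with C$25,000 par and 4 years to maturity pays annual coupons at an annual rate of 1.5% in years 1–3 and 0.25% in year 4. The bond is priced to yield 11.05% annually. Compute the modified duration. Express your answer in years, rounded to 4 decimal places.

Periodic yield y = 0.1105. First find Macaulay duration:
  t   CF        PV=CF/(1+0.1105)^t    t·PV
  1       375.00       337.6857       337.6857
  2       375.00       304.0844       608.1688
  3       375.00       273.8266       821.4797
  4    25,062.50    16,479.7318    65,918.9270
  Σ                 17,395.3285    67,686.2613
P = 17,395.3285; Macaulay duration = 67,686.2613 / 17,395.3285 = 3.89106 years.
Modified duration = D_Mac / (1 + y) = 3.89106 / 1.1105 = 3.50388 years.

3.5039 years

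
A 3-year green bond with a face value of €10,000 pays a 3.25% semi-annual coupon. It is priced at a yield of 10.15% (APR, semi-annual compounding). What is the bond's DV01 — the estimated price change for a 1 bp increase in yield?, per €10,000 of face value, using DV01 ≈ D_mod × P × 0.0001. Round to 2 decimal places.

Periodic yield y = 0.05075.
  t   CF        PV=CF/(1+0.05075)^t    t·PV
  1       162.50       154.6514       154.6514
  2       162.50       147.1820       294.3639
  3       162.50       140.0732       420.2197
  4       162.50       133.3079       533.2315
  5       162.50       126.8692       634.3462
  6    10,162.50     7,550.9947    45,305.9683
  Σ                  8,253.0785    47,342.7811
P = 8,253.0785; D_Mac = 5.73638 half-year periods = 2.86819 yrs; D_mod = 2.72966 yrs.
DV01 ≈ 2.72966 × 8,253.0785 × 0.0001 = 2.252809.

€2.25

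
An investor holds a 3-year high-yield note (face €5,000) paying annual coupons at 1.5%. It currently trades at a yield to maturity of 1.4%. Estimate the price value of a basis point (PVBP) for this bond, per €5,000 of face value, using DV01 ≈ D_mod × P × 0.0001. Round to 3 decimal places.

€1.462

Periodic yield y = 0.014.
  t   CF        PV=CF/(1+0.014)^t    t·PV
  1        75.00        73.9645        73.9645
  2        75.00        72.9433       145.8866
  3     5,075.00     4,867.6818    14,603.0454
  Σ                  5,014.5896    14,822.8965
P = 5,014.5896; D_Mac = 2.95595 yrs; D_mod = 2.91514 yrs.
DV01 ≈ 2.91514 × 5,014.5896 × 0.0001 = 1.461824.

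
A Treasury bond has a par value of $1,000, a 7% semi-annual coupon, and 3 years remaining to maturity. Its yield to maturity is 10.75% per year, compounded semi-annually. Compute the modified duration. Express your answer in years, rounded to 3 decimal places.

2.603 years

Periodic yield y = 0.05375. First find Macaulay duration:
  t   CF        PV=CF/(1+0.05375)^t    t·PV
  1        35.00        33.2147        33.2147
  2        35.00        31.5205        63.0410
  3        35.00        29.9127        89.7380
  4        35.00        28.3869       113.5475
  5        35.00        26.9389       134.6946
  6     1,035.00       755.9879     4,535.9272
  Σ                    905.9615     4,970.1630
P = 905.9615; Macaulay duration = 4,970.1630 / 905.9615 = 5.48606 half-year periods = 2.74303 years.
Modified duration = D_Mac / (1 + y) = 2.74303 / 1.05375 = 2.60311 years.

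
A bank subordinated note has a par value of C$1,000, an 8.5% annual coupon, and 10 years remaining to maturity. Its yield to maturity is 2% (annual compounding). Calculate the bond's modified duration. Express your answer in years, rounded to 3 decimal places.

7.600 years

Periodic yield y = 0.02. First find Macaulay duration:
  t   CF        PV=CF/(1+0.02)^t    t·PV
  1        85.00        83.3333        83.3333
  2        85.00        81.6993       163.3987
  3        85.00        80.0974       240.2922
  4        85.00        78.5269       314.1074
  5        85.00        76.9871       384.9356
  6        85.00        75.4776       452.8654
  7        85.00        73.9976       517.9833
  8        85.00        72.5467       580.3735
  9        85.00        71.1242       640.1178
  10    1,085.00       890.0779     8,900.7791
  Σ                  1,583.8680    12,278.1863
P = 1,583.8680; Macaulay duration = 12,278.1863 / 1,583.8680 = 7.75203 years.
Modified duration = D_Mac / (1 + y) = 7.75203 / 1.02 = 7.60003 years.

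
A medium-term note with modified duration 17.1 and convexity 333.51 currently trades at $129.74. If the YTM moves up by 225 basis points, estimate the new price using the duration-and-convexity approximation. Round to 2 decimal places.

$90.78

Duration effect: -D_mod·Δy = -17.1 × (+0.0225) = -0.384750
Convexity effect: ½·C·(Δy)² = 0.5 × 333.51 × (0.0225)² = +0.08441971875
ΔP/P ≈ -0.384750 + 0.08441971875 = -0.30033028125
New price ≈ 129.74 × (1 - 0.30033028125) = 90.775149310625.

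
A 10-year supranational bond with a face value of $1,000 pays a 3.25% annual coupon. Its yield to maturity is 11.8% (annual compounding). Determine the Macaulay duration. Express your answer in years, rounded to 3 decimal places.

Periodic yield y = 0.118. Discount each cash flow and weight by its year:
  t   CF        PV=CF/(1+0.118)^t    t·PV
  1        32.50        29.0698        29.0698
  2        32.50        26.0016        52.0032
  3        32.50        23.2572        69.7717
  4        32.50        20.8025        83.2101
  5        32.50        18.6069        93.0346
  6        32.50        16.6430        99.8582
  7        32.50        14.8864       104.2051
  8        32.50        13.3152       106.5219
  9        32.50        11.9099       107.1889
  10    1,032.50       338.4325     3,384.3247
  Σ                    512.9251     4,129.1880
Price P = Σ PV = 512.9251.
Macaulay duration = Σ(t·PV) / P = 4,129.1880 / 512.9251 = 8.05028 years.

8.050 years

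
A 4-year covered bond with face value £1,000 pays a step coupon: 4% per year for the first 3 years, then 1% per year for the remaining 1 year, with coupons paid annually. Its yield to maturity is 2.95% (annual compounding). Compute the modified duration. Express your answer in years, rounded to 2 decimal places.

Periodic yield y = 0.0295. First find Macaulay duration:
  t   CF        PV=CF/(1+0.0295)^t    t·PV
  1        40.00        38.8538        38.8538
  2        40.00        37.7405        75.4809
  3        40.00        36.6590       109.9771
  4     1,010.00       899.1165     3,596.4660
  Σ                  1,012.3698     3,820.7779
P = 1,012.3698; Macaulay duration = 3,820.7779 / 1,012.3698 = 3.77409 years.
Modified duration = D_Mac / (1 + y) = 3.77409 / 1.0295 = 3.66595 years.

3.67 years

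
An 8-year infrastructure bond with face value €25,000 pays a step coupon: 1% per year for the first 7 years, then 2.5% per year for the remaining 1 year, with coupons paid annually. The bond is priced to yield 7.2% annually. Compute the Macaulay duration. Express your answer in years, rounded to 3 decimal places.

7.643 years

Periodic yield y = 0.072. Discount each cash flow and weight by its year:
  t   CF        PV=CF/(1+0.072)^t    t·PV
  1       250.00       233.2090       233.2090
  2       250.00       217.5457       435.0913
  3       250.00       202.9344       608.8032
  4       250.00       189.3045       757.2179
  5       250.00       176.5900       882.9499
  6       250.00       164.7295       988.3768
  7       250.00       153.6655     1,075.6588
  8    25,625.00    14,692.8347   117,542.6772
  Σ                 16,030.8131   122,523.9842
Price P = Σ PV = 16,030.8131.
Macaulay duration = Σ(t·PV) / P = 122,523.9842 / 16,030.8131 = 7.64303 years.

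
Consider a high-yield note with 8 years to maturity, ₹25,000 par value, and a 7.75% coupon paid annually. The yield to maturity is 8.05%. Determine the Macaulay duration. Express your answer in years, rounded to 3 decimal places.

Periodic yield y = 0.0805. Discount each cash flow and weight by its year:
  t   CF        PV=CF/(1+0.0805)^t    t·PV
  1     1,937.50     1,793.1513     1,793.1513
  2     1,937.50     1,659.5570     3,319.1140
  3     1,937.50     1,535.9158     4,607.7473
  4     1,937.50     1,421.4861     5,685.9445
  5     1,937.50     1,315.5818     6,577.9090
  6     1,937.50     1,217.5676     7,305.4056
  7     1,937.50     1,126.8557     7,887.9900
  8    26,937.50    14,499.7034   115,997.6270
  Σ                 24,569.8187   153,174.8887
Price P = Σ PV = 24,569.8187.
Macaulay duration = Σ(t·PV) / P = 153,174.8887 / 24,569.8187 = 6.23427 years.

6.234 years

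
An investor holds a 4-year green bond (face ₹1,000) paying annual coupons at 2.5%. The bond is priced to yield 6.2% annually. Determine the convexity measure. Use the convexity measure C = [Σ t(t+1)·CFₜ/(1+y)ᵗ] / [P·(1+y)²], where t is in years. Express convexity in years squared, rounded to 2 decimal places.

With y = 0.062:
  t   CF        PV=CF/(1+0.062)^t    t·PV        t(t+1)·PV
  1        25.00        23.5405        23.5405          47.0810
  2        25.00        22.1662        44.3324         132.9971
  3        25.00        20.8721        62.6163         250.4654
  4     1,025.00       805.7973     3,223.1891      16,115.9456
  Σ                    872.3761     3,353.6783      16,546.4891
P = 872.3761.
Convexity = Σ t(t+1)·PV / [P·(1+y)²] = 16,546.4891 / (872.3761 × 1.127844) = 16.81718.

16.82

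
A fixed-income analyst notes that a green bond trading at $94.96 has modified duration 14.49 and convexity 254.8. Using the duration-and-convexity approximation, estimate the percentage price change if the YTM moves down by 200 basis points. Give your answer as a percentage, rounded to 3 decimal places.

Duration effect: -D_mod·Δy = -14.49 × (-0.02) = +0.289800
Convexity effect: ½·C·(Δy)² = 0.5 × 254.8 × (-0.02)² = +0.0509600
ΔP/P ≈ +0.289800 + 0.0509600 = +0.340760
= +34.0760%.

+34.076%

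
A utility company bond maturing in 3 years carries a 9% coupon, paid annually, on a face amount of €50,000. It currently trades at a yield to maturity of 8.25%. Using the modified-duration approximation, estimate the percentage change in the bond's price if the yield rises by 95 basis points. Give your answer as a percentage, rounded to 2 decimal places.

-2.42%

Periodic yield y = 0.0825. Modified duration first:
  t   CF        PV=CF/(1+0.0825)^t    t·PV
  1     4,500.00     4,157.0439     4,157.0439
  2     4,500.00     3,840.2253     7,680.4506
  3    54,500.00    42,964.7993   128,894.3978
  Σ                 50,962.0685   140,731.8923
P = 50,962.0685; D_Mac = 2.76150 yrs; D_mod = 2.76150/(1+0.0825) = 2.55104 yrs.
ΔP/P ≈ -D_mod · Δy = -2.55104 × (+0.0095) = -0.024235 = -2.4235%.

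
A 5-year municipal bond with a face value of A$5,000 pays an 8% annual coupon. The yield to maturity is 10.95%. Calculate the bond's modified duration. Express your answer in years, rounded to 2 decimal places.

Periodic yield y = 0.1095. First find Macaulay duration:
  t   CF        PV=CF/(1+0.1095)^t    t·PV
  1       400.00       360.5228       360.5228
  2       400.00       324.9416       649.8833
  3       400.00       292.8721       878.6164
  4       400.00       263.9677     1,055.8707
  5     5,400.00     3,211.8646    16,059.3229
  Σ                  4,454.1688    19,004.2162
P = 4,454.1688; Macaulay duration = 19,004.2162 / 4,454.1688 = 4.26661 years.
Modified duration = D_Mac / (1 + y) = 4.26661 / 1.1095 = 3.84553 years.

3.85 years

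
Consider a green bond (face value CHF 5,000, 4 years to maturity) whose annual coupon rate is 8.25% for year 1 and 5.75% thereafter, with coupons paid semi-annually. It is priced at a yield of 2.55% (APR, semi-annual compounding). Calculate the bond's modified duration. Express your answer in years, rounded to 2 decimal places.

3.55 years

Periodic yield y = 0.01275. First find Macaulay duration:
  t   CF        PV=CF/(1+0.01275)^t    t·PV
  1       206.25       203.6534       203.6534
  2       206.25       201.0895       402.1791
  3       143.75       138.3888       415.1665
  4       143.75       136.6466       546.5864
  5       143.75       134.9263       674.6315
  6       143.75       133.2276       799.3659
  7       143.75       131.5504       920.8526
  8     5,143.75     4,647.9542    37,183.6334
  Σ                  5,727.4369    41,146.0688
P = 5,727.4369; Macaulay duration = 41,146.0688 / 5,727.4369 = 7.18403 half-year periods = 3.59201 years.
Modified duration = D_Mac / (1 + y) = 3.59201 / 1.01275 = 3.54679 years.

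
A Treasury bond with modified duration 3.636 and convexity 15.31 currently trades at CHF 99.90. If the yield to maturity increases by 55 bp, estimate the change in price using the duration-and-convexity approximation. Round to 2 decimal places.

Duration effect: -D_mod·Δy = -3.636 × (+0.0055) = -0.019998
Convexity effect: ½·C·(Δy)² = 0.5 × 15.31 × (0.0055)² = +0.00023156375
ΔP/P ≈ -0.019998 + 0.00023156375 = -0.01976643625
ΔP ≈ 99.90 × (-0.01976643625) = -1.974666981375.

-CHF 1.97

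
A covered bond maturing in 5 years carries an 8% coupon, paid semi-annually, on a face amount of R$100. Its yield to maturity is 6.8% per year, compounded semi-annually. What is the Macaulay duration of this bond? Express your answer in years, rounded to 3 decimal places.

Periodic yield y = 0.034. Discount each cash flow and weight by its period:
  t   CF        PV=CF/(1+0.034)^t    t·PV
  1         4.00         3.8685         3.8685
  2         4.00         3.7413         7.4825
  3         4.00         3.6182        10.8547
  4         4.00         3.4993        13.9971
  5         4.00         3.3842        16.9210
  6         4.00         3.2729        19.6376
  7         4.00         3.1653        22.1572
  8         4.00         3.0612        24.4898
  9         4.00         2.9606        26.6451
  10      104.00        74.4437       744.4370
  Σ                    105.0152       890.4906
Price P = Σ PV = 105.0152.
Macaulay duration = Σ(t·PV) / P = 890.4906 / 105.0152 = 8.47963 half-year periods.
In years: 8.47963 / 2 = 4.23982 years.

4.240 years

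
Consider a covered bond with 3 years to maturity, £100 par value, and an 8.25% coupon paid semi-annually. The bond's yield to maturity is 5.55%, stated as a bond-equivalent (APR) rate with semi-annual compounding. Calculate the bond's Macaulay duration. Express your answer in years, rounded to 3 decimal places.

Periodic yield y = 0.02775. Discount each cash flow and weight by its period:
  t   CF        PV=CF/(1+0.02775)^t    t·PV
  1        4.125         4.0136         4.0136
  2        4.125         3.9053         7.8105
  3        4.125         3.7998        11.3994
  4        4.125         3.6972        14.7888
  5        4.125         3.5974        17.9869
  6      104.125        88.3548       530.1287
  Σ                    107.3681       586.1280
Price P = Σ PV = 107.3681.
Macaulay duration = Σ(t·PV) / P = 586.1280 / 107.3681 = 5.45905 half-year periods.
In years: 5.45905 / 2 = 2.72953 years.

2.730 years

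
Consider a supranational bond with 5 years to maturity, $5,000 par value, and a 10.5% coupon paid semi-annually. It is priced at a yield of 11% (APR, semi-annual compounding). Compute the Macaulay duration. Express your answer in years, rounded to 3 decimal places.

4.004 years

Periodic yield y = 0.055. Discount each cash flow and weight by its period:
  t   CF        PV=CF/(1+0.055)^t    t·PV
  1       262.50       248.8152       248.8152
  2       262.50       235.8438       471.6875
  3       262.50       223.5486       670.6458
  4       262.50       211.8944       847.5776
  5       262.50       200.8478     1,004.2388
  6       262.50       190.3770     1,142.2622
  7       262.50       180.4522     1,263.1651
  8       262.50       171.0447     1,368.3576
  9       262.50       162.1277     1,459.1491
  10    5,262.50     3,080.8284    30,808.2842
  Σ                  4,905.7797    39,284.1832
Price P = Σ PV = 4,905.7797.
Macaulay duration = Σ(t·PV) / P = 39,284.1832 / 4,905.7797 = 8.00773 half-year periods.
In years: 8.00773 / 2 = 4.00387 years.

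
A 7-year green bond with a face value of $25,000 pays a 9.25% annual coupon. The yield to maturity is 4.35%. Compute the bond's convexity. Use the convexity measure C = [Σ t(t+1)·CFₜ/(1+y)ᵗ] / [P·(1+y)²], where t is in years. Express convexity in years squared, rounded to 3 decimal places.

38.353

With y = 0.0435:
  t   CF        PV=CF/(1+0.0435)^t    t·PV        t(t+1)·PV
  1     2,312.50     2,216.0997     2,216.0997       4,432.1993
  2     2,312.50     2,123.7179     4,247.4359      12,742.3076
  3     2,312.50     2,035.1873     6,105.5619      24,422.2474
  4     2,312.50     1,950.3472     7,801.3887      39,006.9437
  5     2,312.50     1,869.0438     9,345.2189      56,071.3134
  6     2,312.50     1,791.1296    10,746.7778      75,227.4449
  7    27,312.50    20,272.8254   141,909.7780   1,135,278.2237
  Σ                 32,258.3509   182,372.2608   1,347,180.6801
P = 32,258.3509.
Convexity = Σ t(t+1)·PV / [P·(1+y)²] = 1,347,180.6801 / (32,258.3509 × 1.088892) = 38.35295.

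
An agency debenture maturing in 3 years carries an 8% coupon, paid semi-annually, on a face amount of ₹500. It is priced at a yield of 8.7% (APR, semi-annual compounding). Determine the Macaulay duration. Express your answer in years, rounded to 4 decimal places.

Periodic yield y = 0.0435. Discount each cash flow and weight by its period:
  t   CF        PV=CF/(1+0.0435)^t    t·PV
  1        20.00        19.1663        19.1663
  2        20.00        18.3673        36.7346
  3        20.00        17.6016        52.8049
  4        20.00        16.8679        67.4715
  5        20.00        16.1647        80.8235
  6       520.00       402.7621     2,416.5727
  Σ                    490.9299     2,673.5734
Price P = Σ PV = 490.9299.
Macaulay duration = Σ(t·PV) / P = 2,673.5734 / 490.9299 = 5.44594 half-year periods.
In years: 5.44594 / 2 = 2.72297 years.

2.7230 years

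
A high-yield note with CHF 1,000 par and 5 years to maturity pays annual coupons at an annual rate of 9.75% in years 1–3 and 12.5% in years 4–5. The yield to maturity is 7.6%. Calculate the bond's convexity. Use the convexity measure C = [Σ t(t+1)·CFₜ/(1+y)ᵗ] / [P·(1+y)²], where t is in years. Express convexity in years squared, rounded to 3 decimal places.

With y = 0.076:
  t   CF        PV=CF/(1+0.076)^t    t·PV        t(t+1)·PV
  1        97.50        90.6134        90.6134         181.2268
  2        97.50        84.2132       168.4264         505.2791
  3        97.50        78.2650       234.7951         939.1805
  4       125.00        93.2526       373.0104       1,865.0519
  5     1,125.00       779.9938     3,899.9691      23,399.8148
  Σ                  1,126.3380     4,766.8144      26,890.5530
P = 1,126.3380.
Convexity = Σ t(t+1)·PV / [P·(1+y)²] = 26,890.5530 / (1,126.3380 × 1.157776) = 20.62084.

20.621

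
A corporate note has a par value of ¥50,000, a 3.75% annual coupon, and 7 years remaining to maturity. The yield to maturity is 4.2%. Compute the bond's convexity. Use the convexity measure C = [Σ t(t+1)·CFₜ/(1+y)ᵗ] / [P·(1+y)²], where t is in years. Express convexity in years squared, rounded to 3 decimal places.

With y = 0.042:
  t   CF        PV=CF/(1+0.042)^t    t·PV        t(t+1)·PV
  1     1,875.00     1,799.4242     1,799.4242       3,598.8484
  2     1,875.00     1,726.8946     3,453.7892      10,361.3677
  3     1,875.00     1,657.2885     4,971.8655      19,887.4619
  4     1,875.00     1,590.4880     6,361.9520      31,809.7600
  5     1,875.00     1,526.3800     7,631.9002      45,791.4011
  6     1,875.00     1,464.8561     8,789.1365      61,523.9554
  7    51,875.00    38,894.1314   272,258.9197   2,178,071.3578
  Σ                 48,659.4628   305,266.9873   2,351,044.1523
P = 48,659.4628.
Convexity = Σ t(t+1)·PV / [P·(1+y)²] = 2,351,044.1523 / (48,659.4628 × 1.085764) = 44.49980.

44.500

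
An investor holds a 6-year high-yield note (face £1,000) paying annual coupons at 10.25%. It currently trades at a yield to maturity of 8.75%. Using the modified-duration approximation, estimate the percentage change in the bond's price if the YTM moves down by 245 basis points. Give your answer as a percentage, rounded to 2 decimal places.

+10.84%

Periodic yield y = 0.0875. Modified duration first:
  t   CF        PV=CF/(1+0.0875)^t    t·PV
  1       102.50        94.2529        94.2529
  2       102.50        86.6693       173.3386
  3       102.50        79.6959       239.0877
  4       102.50        73.2836       293.1344
  5       102.50        67.3872       336.9361
  6     1,102.50       666.5044     3,999.0262
  Σ                  1,067.7933     5,135.7760
P = 1,067.7933; D_Mac = 4.80971 yrs; D_mod = 4.80971/(1+0.0875) = 4.42272 yrs.
ΔP/P ≈ -D_mod · Δy = -4.42272 × (-0.0245) = +0.108357 = +10.8357%.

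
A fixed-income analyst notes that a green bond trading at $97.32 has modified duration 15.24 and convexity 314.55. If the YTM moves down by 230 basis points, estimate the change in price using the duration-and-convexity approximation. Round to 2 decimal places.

Duration effect: -D_mod·Δy = -15.24 × (-0.023) = +0.350520
Convexity effect: ½·C·(Δy)² = 0.5 × 314.55 × (-0.023)² = +0.083198475
ΔP/P ≈ +0.350520 + 0.083198475 = +0.433718475
ΔP ≈ 97.32 × (+0.433718475) = +42.209481987.

+$42.21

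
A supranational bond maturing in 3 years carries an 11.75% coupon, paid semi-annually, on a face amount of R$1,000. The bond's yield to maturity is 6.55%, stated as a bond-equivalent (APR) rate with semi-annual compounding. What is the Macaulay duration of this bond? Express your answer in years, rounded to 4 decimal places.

2.6411 years

Periodic yield y = 0.03275. Discount each cash flow and weight by its period:
  t   CF        PV=CF/(1+0.03275)^t    t·PV
  1        58.75        56.8870        56.8870
  2        58.75        55.0830       110.1660
  3        58.75        53.3362       160.0087
  4        58.75        51.6449       206.5794
  5        58.75        50.0071       250.0356
  6     1,058.75       872.6141     5,235.6843
  Σ                  1,139.5722     6,019.3609
Price P = Σ PV = 1,139.5722.
Macaulay duration = Σ(t·PV) / P = 6,019.3609 / 1,139.5722 = 5.28212 half-year periods.
In years: 5.28212 / 2 = 2.64106 years.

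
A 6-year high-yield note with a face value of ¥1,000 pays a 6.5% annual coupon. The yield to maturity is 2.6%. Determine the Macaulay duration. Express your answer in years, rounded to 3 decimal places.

5.243 years

Periodic yield y = 0.026. Discount each cash flow and weight by its year:
  t   CF        PV=CF/(1+0.026)^t    t·PV
  1        65.00        63.3528        63.3528
  2        65.00        61.7474       123.4948
  3        65.00        60.1826       180.5479
  4        65.00        58.6575       234.6302
  5        65.00        57.1711       285.8555
  6     1,065.00       912.9888     5,477.9327
  Σ                  1,214.1003     6,365.8140
Price P = Σ PV = 1,214.1003.
Macaulay duration = Σ(t·PV) / P = 6,365.8140 / 1,214.1003 = 5.24324 years.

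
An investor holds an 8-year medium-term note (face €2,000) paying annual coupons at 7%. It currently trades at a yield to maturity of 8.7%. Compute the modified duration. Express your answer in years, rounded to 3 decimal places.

Periodic yield y = 0.087. First find Macaulay duration:
  t   CF        PV=CF/(1+0.087)^t    t·PV
  1       140.00       128.7948       128.7948
  2       140.00       118.4865       236.9730
  3       140.00       109.0032       327.0097
  4       140.00       100.2790       401.1159
  5       140.00        92.2530       461.2648
  6       140.00        84.8693       509.2160
  7       140.00        78.0767       546.5366
  8     2,140.00     1,097.9370     8,783.4960
  Σ                  1,809.6995    11,394.4069
P = 1,809.6995; Macaulay duration = 11,394.4069 / 1,809.6995 = 6.29630 years.
Modified duration = D_Mac / (1 + y) = 6.29630 / 1.087 = 5.79236 years.

5.792 years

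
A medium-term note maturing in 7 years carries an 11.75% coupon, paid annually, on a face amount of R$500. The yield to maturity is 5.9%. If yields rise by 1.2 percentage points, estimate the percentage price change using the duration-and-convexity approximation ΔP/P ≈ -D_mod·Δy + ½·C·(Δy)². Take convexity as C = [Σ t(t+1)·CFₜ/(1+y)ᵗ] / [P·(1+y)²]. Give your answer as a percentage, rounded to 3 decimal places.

With y = 0.059:
  t   CF        PV=CF/(1+0.059)^t    t·PV        t(t+1)·PV
  1        58.75        55.4769        55.4769         110.9537
  2        58.75        52.3861       104.7722         314.3165
  3        58.75        49.4675       148.4025         593.6100
  4        58.75        46.7115       186.8461         934.2305
  5        58.75        44.1091       220.5454       1,323.2726
  6        58.75        41.6516       249.9098       1,749.3689
  7       558.75       374.0639     2,618.4474      20,947.5793
  Σ                    663.8666     3,584.4003      25,973.3315
P = 663.8666; D_Mac = 5.39928 yrs; D_mod = 5.09847 yrs; C = 34.88630.
Duration effect: -5.09847 × (+0.012) = -0.061182
Convexity effect: 0.5 × 34.88630 × (0.012)² = +0.0025118
ΔP/P ≈ -0.061182 + 0.0025118 = -0.058670 = -5.8670%.

-5.867%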